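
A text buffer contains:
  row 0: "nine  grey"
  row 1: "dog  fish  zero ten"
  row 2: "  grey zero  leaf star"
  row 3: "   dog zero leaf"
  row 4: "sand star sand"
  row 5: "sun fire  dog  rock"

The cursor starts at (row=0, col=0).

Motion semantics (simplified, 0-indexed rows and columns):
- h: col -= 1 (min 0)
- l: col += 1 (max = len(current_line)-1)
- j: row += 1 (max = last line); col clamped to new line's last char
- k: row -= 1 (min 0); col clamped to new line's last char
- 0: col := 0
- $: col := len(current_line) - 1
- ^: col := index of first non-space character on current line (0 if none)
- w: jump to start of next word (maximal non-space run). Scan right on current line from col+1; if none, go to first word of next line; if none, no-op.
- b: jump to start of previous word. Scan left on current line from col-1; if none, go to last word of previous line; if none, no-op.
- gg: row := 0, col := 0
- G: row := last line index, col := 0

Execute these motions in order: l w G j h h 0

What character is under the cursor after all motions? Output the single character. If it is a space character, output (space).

After 1 (l): row=0 col=1 char='i'
After 2 (w): row=0 col=6 char='g'
After 3 (G): row=5 col=0 char='s'
After 4 (j): row=5 col=0 char='s'
After 5 (h): row=5 col=0 char='s'
After 6 (h): row=5 col=0 char='s'
After 7 (0): row=5 col=0 char='s'

Answer: s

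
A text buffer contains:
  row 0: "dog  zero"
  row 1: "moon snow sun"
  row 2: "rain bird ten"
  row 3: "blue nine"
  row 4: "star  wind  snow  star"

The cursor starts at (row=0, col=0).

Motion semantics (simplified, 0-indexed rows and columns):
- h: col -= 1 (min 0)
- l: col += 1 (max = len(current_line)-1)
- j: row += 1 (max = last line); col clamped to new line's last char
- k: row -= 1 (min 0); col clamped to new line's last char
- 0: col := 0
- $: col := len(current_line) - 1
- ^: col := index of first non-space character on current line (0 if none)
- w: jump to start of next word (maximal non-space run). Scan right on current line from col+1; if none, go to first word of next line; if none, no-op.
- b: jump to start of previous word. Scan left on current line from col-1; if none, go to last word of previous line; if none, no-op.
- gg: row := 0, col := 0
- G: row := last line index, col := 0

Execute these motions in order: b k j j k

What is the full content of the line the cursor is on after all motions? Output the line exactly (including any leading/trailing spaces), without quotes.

After 1 (b): row=0 col=0 char='d'
After 2 (k): row=0 col=0 char='d'
After 3 (j): row=1 col=0 char='m'
After 4 (j): row=2 col=0 char='r'
After 5 (k): row=1 col=0 char='m'

Answer: moon snow sun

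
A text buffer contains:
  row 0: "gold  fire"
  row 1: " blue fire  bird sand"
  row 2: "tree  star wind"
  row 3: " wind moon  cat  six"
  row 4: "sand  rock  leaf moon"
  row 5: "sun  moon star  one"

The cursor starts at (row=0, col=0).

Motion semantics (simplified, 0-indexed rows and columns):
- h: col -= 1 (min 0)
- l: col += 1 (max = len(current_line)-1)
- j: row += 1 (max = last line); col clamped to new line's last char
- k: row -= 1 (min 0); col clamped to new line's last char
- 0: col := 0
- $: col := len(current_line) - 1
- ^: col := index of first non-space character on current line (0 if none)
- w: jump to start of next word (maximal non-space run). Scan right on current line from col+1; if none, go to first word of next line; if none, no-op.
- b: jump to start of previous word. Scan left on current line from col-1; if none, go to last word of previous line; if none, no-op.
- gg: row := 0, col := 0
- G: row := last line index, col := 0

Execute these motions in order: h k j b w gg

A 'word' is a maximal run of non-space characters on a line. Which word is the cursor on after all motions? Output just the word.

Answer: gold

Derivation:
After 1 (h): row=0 col=0 char='g'
After 2 (k): row=0 col=0 char='g'
After 3 (j): row=1 col=0 char='_'
After 4 (b): row=0 col=6 char='f'
After 5 (w): row=1 col=1 char='b'
After 6 (gg): row=0 col=0 char='g'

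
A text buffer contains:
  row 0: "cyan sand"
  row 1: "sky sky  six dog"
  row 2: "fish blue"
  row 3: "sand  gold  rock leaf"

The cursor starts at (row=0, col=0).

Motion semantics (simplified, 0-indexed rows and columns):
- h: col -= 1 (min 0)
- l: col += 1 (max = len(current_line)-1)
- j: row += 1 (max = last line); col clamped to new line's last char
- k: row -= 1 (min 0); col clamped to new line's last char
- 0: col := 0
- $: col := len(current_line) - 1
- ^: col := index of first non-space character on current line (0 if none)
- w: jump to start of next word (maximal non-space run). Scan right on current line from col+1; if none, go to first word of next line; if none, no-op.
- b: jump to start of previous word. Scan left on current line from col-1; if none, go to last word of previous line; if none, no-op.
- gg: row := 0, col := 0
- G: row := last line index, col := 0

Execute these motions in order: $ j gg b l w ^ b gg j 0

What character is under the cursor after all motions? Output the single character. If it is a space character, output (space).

Answer: s

Derivation:
After 1 ($): row=0 col=8 char='d'
After 2 (j): row=1 col=8 char='_'
After 3 (gg): row=0 col=0 char='c'
After 4 (b): row=0 col=0 char='c'
After 5 (l): row=0 col=1 char='y'
After 6 (w): row=0 col=5 char='s'
After 7 (^): row=0 col=0 char='c'
After 8 (b): row=0 col=0 char='c'
After 9 (gg): row=0 col=0 char='c'
After 10 (j): row=1 col=0 char='s'
After 11 (0): row=1 col=0 char='s'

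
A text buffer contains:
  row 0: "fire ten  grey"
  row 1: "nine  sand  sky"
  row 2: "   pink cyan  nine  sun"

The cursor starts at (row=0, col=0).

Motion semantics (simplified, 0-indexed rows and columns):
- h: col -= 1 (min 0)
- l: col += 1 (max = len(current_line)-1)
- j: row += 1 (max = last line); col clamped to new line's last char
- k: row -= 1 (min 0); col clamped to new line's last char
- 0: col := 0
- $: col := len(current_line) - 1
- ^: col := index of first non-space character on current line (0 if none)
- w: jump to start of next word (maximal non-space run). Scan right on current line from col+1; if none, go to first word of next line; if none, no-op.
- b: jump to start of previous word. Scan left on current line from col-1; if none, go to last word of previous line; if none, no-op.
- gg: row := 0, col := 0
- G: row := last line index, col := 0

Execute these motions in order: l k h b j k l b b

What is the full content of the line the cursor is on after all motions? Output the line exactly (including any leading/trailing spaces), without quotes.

After 1 (l): row=0 col=1 char='i'
After 2 (k): row=0 col=1 char='i'
After 3 (h): row=0 col=0 char='f'
After 4 (b): row=0 col=0 char='f'
After 5 (j): row=1 col=0 char='n'
After 6 (k): row=0 col=0 char='f'
After 7 (l): row=0 col=1 char='i'
After 8 (b): row=0 col=0 char='f'
After 9 (b): row=0 col=0 char='f'

Answer: fire ten  grey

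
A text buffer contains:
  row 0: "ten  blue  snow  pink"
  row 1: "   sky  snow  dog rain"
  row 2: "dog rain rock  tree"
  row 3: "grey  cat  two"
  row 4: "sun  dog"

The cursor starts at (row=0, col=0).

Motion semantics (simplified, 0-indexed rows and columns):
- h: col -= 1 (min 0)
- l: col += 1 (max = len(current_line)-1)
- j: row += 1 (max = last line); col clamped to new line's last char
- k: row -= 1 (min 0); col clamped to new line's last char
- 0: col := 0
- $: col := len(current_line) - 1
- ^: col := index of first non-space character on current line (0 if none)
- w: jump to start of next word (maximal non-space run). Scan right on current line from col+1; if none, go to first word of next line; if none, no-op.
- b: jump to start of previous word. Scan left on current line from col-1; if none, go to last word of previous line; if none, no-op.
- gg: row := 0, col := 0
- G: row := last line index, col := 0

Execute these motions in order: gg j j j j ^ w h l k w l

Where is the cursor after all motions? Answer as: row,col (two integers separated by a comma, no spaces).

Answer: 3,7

Derivation:
After 1 (gg): row=0 col=0 char='t'
After 2 (j): row=1 col=0 char='_'
After 3 (j): row=2 col=0 char='d'
After 4 (j): row=3 col=0 char='g'
After 5 (j): row=4 col=0 char='s'
After 6 (^): row=4 col=0 char='s'
After 7 (w): row=4 col=5 char='d'
After 8 (h): row=4 col=4 char='_'
After 9 (l): row=4 col=5 char='d'
After 10 (k): row=3 col=5 char='_'
After 11 (w): row=3 col=6 char='c'
After 12 (l): row=3 col=7 char='a'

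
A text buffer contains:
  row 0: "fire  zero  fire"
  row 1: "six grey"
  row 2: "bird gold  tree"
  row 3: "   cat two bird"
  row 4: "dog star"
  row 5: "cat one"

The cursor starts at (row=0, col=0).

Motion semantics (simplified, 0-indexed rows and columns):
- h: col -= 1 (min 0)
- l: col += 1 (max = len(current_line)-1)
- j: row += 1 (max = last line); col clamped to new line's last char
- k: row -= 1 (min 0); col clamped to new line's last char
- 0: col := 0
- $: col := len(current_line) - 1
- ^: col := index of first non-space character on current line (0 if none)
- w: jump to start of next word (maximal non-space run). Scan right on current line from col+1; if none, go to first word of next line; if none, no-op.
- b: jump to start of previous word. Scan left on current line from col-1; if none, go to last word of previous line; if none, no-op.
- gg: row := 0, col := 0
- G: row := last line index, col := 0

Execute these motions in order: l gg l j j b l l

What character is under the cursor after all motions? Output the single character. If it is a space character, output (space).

Answer: r

Derivation:
After 1 (l): row=0 col=1 char='i'
After 2 (gg): row=0 col=0 char='f'
After 3 (l): row=0 col=1 char='i'
After 4 (j): row=1 col=1 char='i'
After 5 (j): row=2 col=1 char='i'
After 6 (b): row=2 col=0 char='b'
After 7 (l): row=2 col=1 char='i'
After 8 (l): row=2 col=2 char='r'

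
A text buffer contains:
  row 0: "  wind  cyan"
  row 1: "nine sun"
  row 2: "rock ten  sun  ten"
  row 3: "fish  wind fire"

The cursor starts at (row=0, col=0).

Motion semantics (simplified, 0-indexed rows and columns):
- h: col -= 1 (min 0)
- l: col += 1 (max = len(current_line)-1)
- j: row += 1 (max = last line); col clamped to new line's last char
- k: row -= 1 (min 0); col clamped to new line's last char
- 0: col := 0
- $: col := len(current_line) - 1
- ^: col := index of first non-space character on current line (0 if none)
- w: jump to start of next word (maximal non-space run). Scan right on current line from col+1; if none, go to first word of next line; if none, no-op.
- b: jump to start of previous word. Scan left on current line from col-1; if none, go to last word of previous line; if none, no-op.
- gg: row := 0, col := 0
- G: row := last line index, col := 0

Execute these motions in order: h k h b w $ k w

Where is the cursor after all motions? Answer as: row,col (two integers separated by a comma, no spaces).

Answer: 1,0

Derivation:
After 1 (h): row=0 col=0 char='_'
After 2 (k): row=0 col=0 char='_'
After 3 (h): row=0 col=0 char='_'
After 4 (b): row=0 col=0 char='_'
After 5 (w): row=0 col=2 char='w'
After 6 ($): row=0 col=11 char='n'
After 7 (k): row=0 col=11 char='n'
After 8 (w): row=1 col=0 char='n'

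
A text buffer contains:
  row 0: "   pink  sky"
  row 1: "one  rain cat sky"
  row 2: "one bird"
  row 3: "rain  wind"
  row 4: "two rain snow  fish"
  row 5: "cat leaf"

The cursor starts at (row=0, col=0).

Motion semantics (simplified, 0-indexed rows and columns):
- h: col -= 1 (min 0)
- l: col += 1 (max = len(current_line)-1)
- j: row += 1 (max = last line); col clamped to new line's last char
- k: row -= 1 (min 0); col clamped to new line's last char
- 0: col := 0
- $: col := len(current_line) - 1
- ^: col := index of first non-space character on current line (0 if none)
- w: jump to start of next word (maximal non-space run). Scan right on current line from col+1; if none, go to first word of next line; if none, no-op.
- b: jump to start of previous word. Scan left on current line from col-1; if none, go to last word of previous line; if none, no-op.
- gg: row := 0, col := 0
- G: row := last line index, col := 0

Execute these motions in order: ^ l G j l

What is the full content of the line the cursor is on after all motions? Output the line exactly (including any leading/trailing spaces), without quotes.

After 1 (^): row=0 col=3 char='p'
After 2 (l): row=0 col=4 char='i'
After 3 (G): row=5 col=0 char='c'
After 4 (j): row=5 col=0 char='c'
After 5 (l): row=5 col=1 char='a'

Answer: cat leaf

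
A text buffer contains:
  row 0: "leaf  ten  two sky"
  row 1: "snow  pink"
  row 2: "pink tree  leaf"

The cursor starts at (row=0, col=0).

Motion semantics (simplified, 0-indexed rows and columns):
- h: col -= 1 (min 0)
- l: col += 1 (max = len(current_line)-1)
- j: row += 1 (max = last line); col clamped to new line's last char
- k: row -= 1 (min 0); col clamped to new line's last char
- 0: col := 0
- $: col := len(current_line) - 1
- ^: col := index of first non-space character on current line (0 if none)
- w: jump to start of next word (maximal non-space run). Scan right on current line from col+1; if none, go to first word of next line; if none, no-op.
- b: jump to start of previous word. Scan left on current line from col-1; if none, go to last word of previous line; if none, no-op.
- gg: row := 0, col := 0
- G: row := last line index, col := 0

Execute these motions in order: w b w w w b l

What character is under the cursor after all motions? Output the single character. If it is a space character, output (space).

After 1 (w): row=0 col=6 char='t'
After 2 (b): row=0 col=0 char='l'
After 3 (w): row=0 col=6 char='t'
After 4 (w): row=0 col=11 char='t'
After 5 (w): row=0 col=15 char='s'
After 6 (b): row=0 col=11 char='t'
After 7 (l): row=0 col=12 char='w'

Answer: w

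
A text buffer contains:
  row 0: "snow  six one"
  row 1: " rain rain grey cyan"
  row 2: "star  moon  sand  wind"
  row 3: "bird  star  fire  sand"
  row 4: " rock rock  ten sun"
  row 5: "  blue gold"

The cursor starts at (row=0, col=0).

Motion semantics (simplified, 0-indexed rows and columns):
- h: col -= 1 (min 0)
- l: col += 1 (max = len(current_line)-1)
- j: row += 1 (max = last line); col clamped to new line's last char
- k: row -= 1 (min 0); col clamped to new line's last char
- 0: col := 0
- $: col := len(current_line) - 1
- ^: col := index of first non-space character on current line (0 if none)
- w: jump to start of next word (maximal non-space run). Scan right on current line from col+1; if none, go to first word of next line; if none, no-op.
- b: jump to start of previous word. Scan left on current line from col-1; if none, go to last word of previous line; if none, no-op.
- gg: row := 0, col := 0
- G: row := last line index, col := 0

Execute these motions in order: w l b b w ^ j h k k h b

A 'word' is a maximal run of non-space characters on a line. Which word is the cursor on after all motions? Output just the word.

Answer: snow

Derivation:
After 1 (w): row=0 col=6 char='s'
After 2 (l): row=0 col=7 char='i'
After 3 (b): row=0 col=6 char='s'
After 4 (b): row=0 col=0 char='s'
After 5 (w): row=0 col=6 char='s'
After 6 (^): row=0 col=0 char='s'
After 7 (j): row=1 col=0 char='_'
After 8 (h): row=1 col=0 char='_'
After 9 (k): row=0 col=0 char='s'
After 10 (k): row=0 col=0 char='s'
After 11 (h): row=0 col=0 char='s'
After 12 (b): row=0 col=0 char='s'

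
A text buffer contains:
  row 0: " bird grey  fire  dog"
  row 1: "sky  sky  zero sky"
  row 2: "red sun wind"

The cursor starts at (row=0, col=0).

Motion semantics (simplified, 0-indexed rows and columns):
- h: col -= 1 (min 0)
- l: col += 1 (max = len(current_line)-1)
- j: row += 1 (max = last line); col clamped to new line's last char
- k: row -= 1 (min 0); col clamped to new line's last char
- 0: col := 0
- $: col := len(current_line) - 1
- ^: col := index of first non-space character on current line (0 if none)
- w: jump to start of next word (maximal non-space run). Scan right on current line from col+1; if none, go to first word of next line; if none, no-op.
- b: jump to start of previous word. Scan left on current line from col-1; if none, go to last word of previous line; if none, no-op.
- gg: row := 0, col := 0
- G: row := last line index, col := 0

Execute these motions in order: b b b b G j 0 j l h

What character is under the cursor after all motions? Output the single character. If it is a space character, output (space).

Answer: r

Derivation:
After 1 (b): row=0 col=0 char='_'
After 2 (b): row=0 col=0 char='_'
After 3 (b): row=0 col=0 char='_'
After 4 (b): row=0 col=0 char='_'
After 5 (G): row=2 col=0 char='r'
After 6 (j): row=2 col=0 char='r'
After 7 (0): row=2 col=0 char='r'
After 8 (j): row=2 col=0 char='r'
After 9 (l): row=2 col=1 char='e'
After 10 (h): row=2 col=0 char='r'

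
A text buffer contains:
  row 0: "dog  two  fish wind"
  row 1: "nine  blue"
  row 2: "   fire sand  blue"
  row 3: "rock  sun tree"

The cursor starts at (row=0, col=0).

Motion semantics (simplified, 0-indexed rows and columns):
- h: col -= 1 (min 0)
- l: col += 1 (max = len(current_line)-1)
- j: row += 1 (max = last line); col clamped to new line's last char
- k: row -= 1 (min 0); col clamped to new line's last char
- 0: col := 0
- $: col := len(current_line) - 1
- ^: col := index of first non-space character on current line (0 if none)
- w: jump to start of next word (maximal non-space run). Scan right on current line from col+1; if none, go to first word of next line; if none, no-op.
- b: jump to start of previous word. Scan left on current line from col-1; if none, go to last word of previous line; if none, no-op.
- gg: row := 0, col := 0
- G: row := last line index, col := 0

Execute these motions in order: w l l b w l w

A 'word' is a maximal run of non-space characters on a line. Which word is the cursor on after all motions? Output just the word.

Answer: wind

Derivation:
After 1 (w): row=0 col=5 char='t'
After 2 (l): row=0 col=6 char='w'
After 3 (l): row=0 col=7 char='o'
After 4 (b): row=0 col=5 char='t'
After 5 (w): row=0 col=10 char='f'
After 6 (l): row=0 col=11 char='i'
After 7 (w): row=0 col=15 char='w'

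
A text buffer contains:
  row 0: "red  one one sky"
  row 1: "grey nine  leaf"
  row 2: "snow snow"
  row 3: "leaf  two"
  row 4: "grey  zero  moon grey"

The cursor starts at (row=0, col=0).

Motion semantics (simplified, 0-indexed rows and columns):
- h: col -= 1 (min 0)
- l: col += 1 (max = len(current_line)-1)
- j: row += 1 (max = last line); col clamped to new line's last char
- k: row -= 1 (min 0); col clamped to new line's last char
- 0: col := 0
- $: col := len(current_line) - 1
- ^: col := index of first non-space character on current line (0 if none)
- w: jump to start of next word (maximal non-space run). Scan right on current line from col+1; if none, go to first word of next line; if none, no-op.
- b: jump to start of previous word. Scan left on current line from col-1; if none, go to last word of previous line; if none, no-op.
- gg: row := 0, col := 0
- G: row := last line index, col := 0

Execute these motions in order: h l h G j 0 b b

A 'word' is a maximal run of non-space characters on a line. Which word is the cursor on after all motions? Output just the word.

Answer: leaf

Derivation:
After 1 (h): row=0 col=0 char='r'
After 2 (l): row=0 col=1 char='e'
After 3 (h): row=0 col=0 char='r'
After 4 (G): row=4 col=0 char='g'
After 5 (j): row=4 col=0 char='g'
After 6 (0): row=4 col=0 char='g'
After 7 (b): row=3 col=6 char='t'
After 8 (b): row=3 col=0 char='l'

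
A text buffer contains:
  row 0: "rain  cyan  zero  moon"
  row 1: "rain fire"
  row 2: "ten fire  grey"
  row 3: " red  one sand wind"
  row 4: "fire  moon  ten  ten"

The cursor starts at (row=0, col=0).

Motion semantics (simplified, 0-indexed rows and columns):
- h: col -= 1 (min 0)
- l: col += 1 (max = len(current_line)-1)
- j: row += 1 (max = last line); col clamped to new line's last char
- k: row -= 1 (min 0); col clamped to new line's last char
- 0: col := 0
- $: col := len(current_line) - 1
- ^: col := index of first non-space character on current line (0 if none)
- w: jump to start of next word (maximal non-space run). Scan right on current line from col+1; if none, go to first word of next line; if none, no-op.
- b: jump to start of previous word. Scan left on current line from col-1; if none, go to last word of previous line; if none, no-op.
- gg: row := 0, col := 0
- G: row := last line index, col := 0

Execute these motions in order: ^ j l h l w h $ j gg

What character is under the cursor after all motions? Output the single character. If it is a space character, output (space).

After 1 (^): row=0 col=0 char='r'
After 2 (j): row=1 col=0 char='r'
After 3 (l): row=1 col=1 char='a'
After 4 (h): row=1 col=0 char='r'
After 5 (l): row=1 col=1 char='a'
After 6 (w): row=1 col=5 char='f'
After 7 (h): row=1 col=4 char='_'
After 8 ($): row=1 col=8 char='e'
After 9 (j): row=2 col=8 char='_'
After 10 (gg): row=0 col=0 char='r'

Answer: r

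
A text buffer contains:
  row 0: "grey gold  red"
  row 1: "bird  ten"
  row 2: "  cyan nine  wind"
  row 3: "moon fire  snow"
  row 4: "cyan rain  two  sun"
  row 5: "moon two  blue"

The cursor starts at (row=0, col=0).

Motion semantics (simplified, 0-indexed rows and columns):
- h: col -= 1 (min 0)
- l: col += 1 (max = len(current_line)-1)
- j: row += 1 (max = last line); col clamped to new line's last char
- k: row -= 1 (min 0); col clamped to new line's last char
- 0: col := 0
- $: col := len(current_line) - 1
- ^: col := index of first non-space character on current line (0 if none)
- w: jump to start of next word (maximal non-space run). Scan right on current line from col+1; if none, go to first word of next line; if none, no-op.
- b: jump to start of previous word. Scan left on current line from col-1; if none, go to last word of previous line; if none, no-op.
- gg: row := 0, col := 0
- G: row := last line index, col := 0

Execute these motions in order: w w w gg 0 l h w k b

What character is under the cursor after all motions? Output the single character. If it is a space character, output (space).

Answer: g

Derivation:
After 1 (w): row=0 col=5 char='g'
After 2 (w): row=0 col=11 char='r'
After 3 (w): row=1 col=0 char='b'
After 4 (gg): row=0 col=0 char='g'
After 5 (0): row=0 col=0 char='g'
After 6 (l): row=0 col=1 char='r'
After 7 (h): row=0 col=0 char='g'
After 8 (w): row=0 col=5 char='g'
After 9 (k): row=0 col=5 char='g'
After 10 (b): row=0 col=0 char='g'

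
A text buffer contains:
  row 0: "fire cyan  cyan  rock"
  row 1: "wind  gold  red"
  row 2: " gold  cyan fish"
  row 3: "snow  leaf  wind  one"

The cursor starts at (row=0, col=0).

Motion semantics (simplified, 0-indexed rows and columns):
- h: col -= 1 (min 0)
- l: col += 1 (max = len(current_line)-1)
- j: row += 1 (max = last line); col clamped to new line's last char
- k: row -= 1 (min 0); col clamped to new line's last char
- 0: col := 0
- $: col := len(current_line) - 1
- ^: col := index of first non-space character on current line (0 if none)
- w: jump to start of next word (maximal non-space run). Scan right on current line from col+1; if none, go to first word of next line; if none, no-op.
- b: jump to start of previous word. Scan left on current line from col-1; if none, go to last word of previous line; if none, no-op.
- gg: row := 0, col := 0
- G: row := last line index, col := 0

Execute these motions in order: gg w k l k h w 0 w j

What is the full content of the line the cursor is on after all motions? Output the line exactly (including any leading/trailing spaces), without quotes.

After 1 (gg): row=0 col=0 char='f'
After 2 (w): row=0 col=5 char='c'
After 3 (k): row=0 col=5 char='c'
After 4 (l): row=0 col=6 char='y'
After 5 (k): row=0 col=6 char='y'
After 6 (h): row=0 col=5 char='c'
After 7 (w): row=0 col=11 char='c'
After 8 (0): row=0 col=0 char='f'
After 9 (w): row=0 col=5 char='c'
After 10 (j): row=1 col=5 char='_'

Answer: wind  gold  red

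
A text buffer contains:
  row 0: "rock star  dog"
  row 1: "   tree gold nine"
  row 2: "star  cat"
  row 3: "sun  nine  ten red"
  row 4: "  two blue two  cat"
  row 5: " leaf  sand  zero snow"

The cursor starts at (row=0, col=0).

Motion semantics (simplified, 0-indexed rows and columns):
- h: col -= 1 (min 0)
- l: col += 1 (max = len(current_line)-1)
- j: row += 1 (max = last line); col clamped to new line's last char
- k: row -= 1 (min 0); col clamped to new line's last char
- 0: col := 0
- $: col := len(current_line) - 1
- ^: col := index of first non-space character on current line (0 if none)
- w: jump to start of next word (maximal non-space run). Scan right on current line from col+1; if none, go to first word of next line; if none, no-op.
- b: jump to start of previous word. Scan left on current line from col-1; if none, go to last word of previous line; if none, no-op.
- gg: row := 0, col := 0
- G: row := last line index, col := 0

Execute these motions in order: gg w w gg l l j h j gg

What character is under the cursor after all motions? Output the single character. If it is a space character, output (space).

After 1 (gg): row=0 col=0 char='r'
After 2 (w): row=0 col=5 char='s'
After 3 (w): row=0 col=11 char='d'
After 4 (gg): row=0 col=0 char='r'
After 5 (l): row=0 col=1 char='o'
After 6 (l): row=0 col=2 char='c'
After 7 (j): row=1 col=2 char='_'
After 8 (h): row=1 col=1 char='_'
After 9 (j): row=2 col=1 char='t'
After 10 (gg): row=0 col=0 char='r'

Answer: r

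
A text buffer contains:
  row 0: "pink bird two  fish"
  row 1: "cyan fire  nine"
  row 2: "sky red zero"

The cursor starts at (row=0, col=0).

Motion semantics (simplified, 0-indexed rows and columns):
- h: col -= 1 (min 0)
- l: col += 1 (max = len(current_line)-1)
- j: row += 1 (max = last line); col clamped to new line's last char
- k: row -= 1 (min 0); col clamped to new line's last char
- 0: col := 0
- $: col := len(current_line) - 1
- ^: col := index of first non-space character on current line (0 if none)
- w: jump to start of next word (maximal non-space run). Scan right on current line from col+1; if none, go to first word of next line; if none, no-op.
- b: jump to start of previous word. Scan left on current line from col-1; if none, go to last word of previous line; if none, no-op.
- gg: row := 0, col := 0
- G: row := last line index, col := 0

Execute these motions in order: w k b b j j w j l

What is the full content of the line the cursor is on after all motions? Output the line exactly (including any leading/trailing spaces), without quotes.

Answer: sky red zero

Derivation:
After 1 (w): row=0 col=5 char='b'
After 2 (k): row=0 col=5 char='b'
After 3 (b): row=0 col=0 char='p'
After 4 (b): row=0 col=0 char='p'
After 5 (j): row=1 col=0 char='c'
After 6 (j): row=2 col=0 char='s'
After 7 (w): row=2 col=4 char='r'
After 8 (j): row=2 col=4 char='r'
After 9 (l): row=2 col=5 char='e'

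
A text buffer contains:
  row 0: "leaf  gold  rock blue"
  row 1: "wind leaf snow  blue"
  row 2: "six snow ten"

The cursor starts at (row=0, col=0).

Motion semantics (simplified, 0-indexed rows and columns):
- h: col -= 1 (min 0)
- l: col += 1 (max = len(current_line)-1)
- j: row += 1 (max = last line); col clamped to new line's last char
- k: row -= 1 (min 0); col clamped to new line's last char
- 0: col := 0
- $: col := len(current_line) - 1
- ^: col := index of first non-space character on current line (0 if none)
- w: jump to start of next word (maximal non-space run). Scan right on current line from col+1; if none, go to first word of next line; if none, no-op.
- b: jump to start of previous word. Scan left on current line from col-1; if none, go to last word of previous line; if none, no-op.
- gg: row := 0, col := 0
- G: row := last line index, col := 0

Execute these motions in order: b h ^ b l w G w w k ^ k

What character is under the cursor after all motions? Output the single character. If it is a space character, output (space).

After 1 (b): row=0 col=0 char='l'
After 2 (h): row=0 col=0 char='l'
After 3 (^): row=0 col=0 char='l'
After 4 (b): row=0 col=0 char='l'
After 5 (l): row=0 col=1 char='e'
After 6 (w): row=0 col=6 char='g'
After 7 (G): row=2 col=0 char='s'
After 8 (w): row=2 col=4 char='s'
After 9 (w): row=2 col=9 char='t'
After 10 (k): row=1 col=9 char='_'
After 11 (^): row=1 col=0 char='w'
After 12 (k): row=0 col=0 char='l'

Answer: l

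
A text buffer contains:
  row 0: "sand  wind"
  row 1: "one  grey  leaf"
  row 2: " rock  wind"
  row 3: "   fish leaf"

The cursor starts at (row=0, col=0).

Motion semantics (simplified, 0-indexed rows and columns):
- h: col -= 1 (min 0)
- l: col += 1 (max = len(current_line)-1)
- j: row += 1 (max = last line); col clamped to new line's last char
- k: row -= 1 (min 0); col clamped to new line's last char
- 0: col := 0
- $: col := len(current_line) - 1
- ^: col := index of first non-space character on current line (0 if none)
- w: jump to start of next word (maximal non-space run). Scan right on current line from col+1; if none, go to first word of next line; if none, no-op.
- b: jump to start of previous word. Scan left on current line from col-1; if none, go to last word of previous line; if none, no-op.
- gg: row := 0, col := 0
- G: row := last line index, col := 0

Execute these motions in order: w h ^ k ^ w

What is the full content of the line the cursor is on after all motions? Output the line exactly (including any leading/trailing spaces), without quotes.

After 1 (w): row=0 col=6 char='w'
After 2 (h): row=0 col=5 char='_'
After 3 (^): row=0 col=0 char='s'
After 4 (k): row=0 col=0 char='s'
After 5 (^): row=0 col=0 char='s'
After 6 (w): row=0 col=6 char='w'

Answer: sand  wind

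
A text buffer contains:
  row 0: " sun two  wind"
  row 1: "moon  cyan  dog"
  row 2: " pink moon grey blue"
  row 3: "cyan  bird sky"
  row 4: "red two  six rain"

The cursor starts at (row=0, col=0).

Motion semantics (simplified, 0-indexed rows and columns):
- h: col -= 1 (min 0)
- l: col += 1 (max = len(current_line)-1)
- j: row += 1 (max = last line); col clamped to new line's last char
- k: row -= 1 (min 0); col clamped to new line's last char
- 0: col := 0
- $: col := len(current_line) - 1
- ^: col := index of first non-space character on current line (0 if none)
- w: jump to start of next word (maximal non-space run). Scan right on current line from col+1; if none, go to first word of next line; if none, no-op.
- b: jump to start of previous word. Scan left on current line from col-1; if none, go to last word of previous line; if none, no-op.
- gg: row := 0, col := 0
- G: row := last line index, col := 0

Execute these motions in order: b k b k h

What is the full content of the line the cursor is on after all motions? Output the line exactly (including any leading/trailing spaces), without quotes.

Answer:  sun two  wind

Derivation:
After 1 (b): row=0 col=0 char='_'
After 2 (k): row=0 col=0 char='_'
After 3 (b): row=0 col=0 char='_'
After 4 (k): row=0 col=0 char='_'
After 5 (h): row=0 col=0 char='_'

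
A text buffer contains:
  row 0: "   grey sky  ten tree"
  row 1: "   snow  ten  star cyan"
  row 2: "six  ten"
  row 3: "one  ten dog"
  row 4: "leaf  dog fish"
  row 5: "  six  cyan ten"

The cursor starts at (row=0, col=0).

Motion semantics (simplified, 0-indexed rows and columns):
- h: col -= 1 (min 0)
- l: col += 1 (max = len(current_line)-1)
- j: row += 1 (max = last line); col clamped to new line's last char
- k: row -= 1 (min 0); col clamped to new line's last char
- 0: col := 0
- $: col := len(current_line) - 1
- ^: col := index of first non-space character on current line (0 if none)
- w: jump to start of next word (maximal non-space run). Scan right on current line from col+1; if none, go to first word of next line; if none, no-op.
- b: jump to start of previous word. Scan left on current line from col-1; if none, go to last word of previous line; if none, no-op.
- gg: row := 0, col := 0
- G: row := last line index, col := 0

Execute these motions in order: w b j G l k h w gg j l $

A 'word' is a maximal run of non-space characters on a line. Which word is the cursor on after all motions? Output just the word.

After 1 (w): row=0 col=3 char='g'
After 2 (b): row=0 col=3 char='g'
After 3 (j): row=1 col=3 char='s'
After 4 (G): row=5 col=0 char='_'
After 5 (l): row=5 col=1 char='_'
After 6 (k): row=4 col=1 char='e'
After 7 (h): row=4 col=0 char='l'
After 8 (w): row=4 col=6 char='d'
After 9 (gg): row=0 col=0 char='_'
After 10 (j): row=1 col=0 char='_'
After 11 (l): row=1 col=1 char='_'
After 12 ($): row=1 col=22 char='n'

Answer: cyan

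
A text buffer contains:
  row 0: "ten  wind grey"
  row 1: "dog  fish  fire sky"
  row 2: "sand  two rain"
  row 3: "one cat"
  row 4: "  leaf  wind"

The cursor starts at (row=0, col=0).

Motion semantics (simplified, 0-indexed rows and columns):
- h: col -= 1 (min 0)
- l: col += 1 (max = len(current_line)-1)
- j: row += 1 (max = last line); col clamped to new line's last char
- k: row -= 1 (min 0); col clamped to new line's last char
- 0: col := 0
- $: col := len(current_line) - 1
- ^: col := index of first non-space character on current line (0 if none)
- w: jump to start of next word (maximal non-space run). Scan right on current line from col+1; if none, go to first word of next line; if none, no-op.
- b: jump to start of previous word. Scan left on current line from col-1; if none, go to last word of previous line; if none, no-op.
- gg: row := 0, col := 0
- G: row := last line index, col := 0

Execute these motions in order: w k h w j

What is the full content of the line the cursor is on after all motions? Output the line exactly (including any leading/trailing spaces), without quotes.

Answer: dog  fish  fire sky

Derivation:
After 1 (w): row=0 col=5 char='w'
After 2 (k): row=0 col=5 char='w'
After 3 (h): row=0 col=4 char='_'
After 4 (w): row=0 col=5 char='w'
After 5 (j): row=1 col=5 char='f'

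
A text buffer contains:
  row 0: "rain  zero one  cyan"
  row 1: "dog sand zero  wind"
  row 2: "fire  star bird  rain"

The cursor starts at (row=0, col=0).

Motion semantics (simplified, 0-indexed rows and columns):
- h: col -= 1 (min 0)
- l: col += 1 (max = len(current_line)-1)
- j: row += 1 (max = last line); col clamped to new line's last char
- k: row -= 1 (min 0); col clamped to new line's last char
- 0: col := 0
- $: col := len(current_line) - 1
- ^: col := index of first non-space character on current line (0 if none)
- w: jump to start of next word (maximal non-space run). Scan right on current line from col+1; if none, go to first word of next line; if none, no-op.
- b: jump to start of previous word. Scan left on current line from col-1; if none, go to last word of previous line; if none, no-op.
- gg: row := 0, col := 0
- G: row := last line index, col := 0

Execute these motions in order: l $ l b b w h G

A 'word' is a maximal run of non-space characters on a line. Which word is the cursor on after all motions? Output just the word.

After 1 (l): row=0 col=1 char='a'
After 2 ($): row=0 col=19 char='n'
After 3 (l): row=0 col=19 char='n'
After 4 (b): row=0 col=16 char='c'
After 5 (b): row=0 col=11 char='o'
After 6 (w): row=0 col=16 char='c'
After 7 (h): row=0 col=15 char='_'
After 8 (G): row=2 col=0 char='f'

Answer: fire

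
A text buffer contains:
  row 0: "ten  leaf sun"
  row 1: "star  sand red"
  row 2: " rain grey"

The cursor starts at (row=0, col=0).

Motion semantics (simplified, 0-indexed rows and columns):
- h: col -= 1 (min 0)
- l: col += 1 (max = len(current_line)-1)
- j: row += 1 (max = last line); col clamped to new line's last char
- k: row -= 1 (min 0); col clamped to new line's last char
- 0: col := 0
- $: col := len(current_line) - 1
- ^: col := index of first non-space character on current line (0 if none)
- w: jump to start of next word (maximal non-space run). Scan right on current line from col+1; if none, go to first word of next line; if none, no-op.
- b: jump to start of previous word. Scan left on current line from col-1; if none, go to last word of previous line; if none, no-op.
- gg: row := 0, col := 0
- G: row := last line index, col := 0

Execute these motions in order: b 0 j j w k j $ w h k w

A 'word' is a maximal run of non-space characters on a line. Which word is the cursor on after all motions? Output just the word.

Answer: red

Derivation:
After 1 (b): row=0 col=0 char='t'
After 2 (0): row=0 col=0 char='t'
After 3 (j): row=1 col=0 char='s'
After 4 (j): row=2 col=0 char='_'
After 5 (w): row=2 col=1 char='r'
After 6 (k): row=1 col=1 char='t'
After 7 (j): row=2 col=1 char='r'
After 8 ($): row=2 col=9 char='y'
After 9 (w): row=2 col=9 char='y'
After 10 (h): row=2 col=8 char='e'
After 11 (k): row=1 col=8 char='n'
After 12 (w): row=1 col=11 char='r'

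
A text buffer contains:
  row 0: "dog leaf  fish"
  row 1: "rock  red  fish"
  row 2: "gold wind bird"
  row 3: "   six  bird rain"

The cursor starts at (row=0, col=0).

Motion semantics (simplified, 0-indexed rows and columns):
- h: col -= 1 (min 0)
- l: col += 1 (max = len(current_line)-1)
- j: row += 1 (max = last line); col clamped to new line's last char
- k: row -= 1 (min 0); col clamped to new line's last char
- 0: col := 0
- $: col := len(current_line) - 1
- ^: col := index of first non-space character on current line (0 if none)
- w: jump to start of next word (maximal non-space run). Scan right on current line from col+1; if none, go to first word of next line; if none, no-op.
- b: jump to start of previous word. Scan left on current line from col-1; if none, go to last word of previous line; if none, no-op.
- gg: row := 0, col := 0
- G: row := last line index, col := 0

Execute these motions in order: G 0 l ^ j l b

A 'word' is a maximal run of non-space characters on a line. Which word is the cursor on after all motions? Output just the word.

Answer: six

Derivation:
After 1 (G): row=3 col=0 char='_'
After 2 (0): row=3 col=0 char='_'
After 3 (l): row=3 col=1 char='_'
After 4 (^): row=3 col=3 char='s'
After 5 (j): row=3 col=3 char='s'
After 6 (l): row=3 col=4 char='i'
After 7 (b): row=3 col=3 char='s'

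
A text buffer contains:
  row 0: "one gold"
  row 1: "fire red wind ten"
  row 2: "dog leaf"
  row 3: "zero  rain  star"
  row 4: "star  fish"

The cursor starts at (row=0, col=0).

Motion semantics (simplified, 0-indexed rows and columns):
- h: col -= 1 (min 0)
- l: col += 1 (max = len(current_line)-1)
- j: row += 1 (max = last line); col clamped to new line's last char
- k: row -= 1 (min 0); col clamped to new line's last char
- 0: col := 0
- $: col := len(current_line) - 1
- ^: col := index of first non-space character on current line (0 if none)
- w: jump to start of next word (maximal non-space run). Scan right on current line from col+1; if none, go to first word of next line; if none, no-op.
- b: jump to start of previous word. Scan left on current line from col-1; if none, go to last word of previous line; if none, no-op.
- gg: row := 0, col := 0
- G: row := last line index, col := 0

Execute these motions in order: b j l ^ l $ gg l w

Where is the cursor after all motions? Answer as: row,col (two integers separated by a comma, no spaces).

After 1 (b): row=0 col=0 char='o'
After 2 (j): row=1 col=0 char='f'
After 3 (l): row=1 col=1 char='i'
After 4 (^): row=1 col=0 char='f'
After 5 (l): row=1 col=1 char='i'
After 6 ($): row=1 col=16 char='n'
After 7 (gg): row=0 col=0 char='o'
After 8 (l): row=0 col=1 char='n'
After 9 (w): row=0 col=4 char='g'

Answer: 0,4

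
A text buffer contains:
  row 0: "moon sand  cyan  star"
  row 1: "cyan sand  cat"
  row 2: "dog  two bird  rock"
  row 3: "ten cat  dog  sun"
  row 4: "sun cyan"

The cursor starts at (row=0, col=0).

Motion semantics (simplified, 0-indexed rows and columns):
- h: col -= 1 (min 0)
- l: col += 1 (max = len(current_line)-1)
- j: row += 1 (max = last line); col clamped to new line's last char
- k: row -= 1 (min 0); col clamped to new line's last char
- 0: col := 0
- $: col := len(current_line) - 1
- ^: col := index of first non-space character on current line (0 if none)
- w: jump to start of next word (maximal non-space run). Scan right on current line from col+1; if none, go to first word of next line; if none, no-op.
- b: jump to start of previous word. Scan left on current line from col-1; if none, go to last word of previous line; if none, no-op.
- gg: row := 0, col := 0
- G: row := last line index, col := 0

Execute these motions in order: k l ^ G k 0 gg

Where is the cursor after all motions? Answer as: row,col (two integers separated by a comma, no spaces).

After 1 (k): row=0 col=0 char='m'
After 2 (l): row=0 col=1 char='o'
After 3 (^): row=0 col=0 char='m'
After 4 (G): row=4 col=0 char='s'
After 5 (k): row=3 col=0 char='t'
After 6 (0): row=3 col=0 char='t'
After 7 (gg): row=0 col=0 char='m'

Answer: 0,0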